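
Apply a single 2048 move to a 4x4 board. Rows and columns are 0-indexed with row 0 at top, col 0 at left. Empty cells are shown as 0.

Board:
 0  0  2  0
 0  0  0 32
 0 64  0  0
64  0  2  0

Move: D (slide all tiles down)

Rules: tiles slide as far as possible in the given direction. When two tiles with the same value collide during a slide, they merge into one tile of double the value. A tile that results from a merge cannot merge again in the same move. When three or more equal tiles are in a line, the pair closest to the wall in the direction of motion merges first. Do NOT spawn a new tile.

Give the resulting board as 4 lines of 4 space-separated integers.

Slide down:
col 0: [0, 0, 0, 64] -> [0, 0, 0, 64]
col 1: [0, 0, 64, 0] -> [0, 0, 0, 64]
col 2: [2, 0, 0, 2] -> [0, 0, 0, 4]
col 3: [0, 32, 0, 0] -> [0, 0, 0, 32]

Answer:  0  0  0  0
 0  0  0  0
 0  0  0  0
64 64  4 32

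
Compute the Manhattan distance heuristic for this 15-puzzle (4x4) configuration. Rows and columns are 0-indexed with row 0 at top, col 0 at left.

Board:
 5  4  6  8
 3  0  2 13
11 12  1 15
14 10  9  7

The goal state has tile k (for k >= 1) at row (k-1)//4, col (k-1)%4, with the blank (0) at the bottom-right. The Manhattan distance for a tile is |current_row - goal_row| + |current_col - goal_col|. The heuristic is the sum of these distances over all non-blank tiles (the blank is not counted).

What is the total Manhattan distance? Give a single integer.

Tile 5: at (0,0), goal (1,0), distance |0-1|+|0-0| = 1
Tile 4: at (0,1), goal (0,3), distance |0-0|+|1-3| = 2
Tile 6: at (0,2), goal (1,1), distance |0-1|+|2-1| = 2
Tile 8: at (0,3), goal (1,3), distance |0-1|+|3-3| = 1
Tile 3: at (1,0), goal (0,2), distance |1-0|+|0-2| = 3
Tile 2: at (1,2), goal (0,1), distance |1-0|+|2-1| = 2
Tile 13: at (1,3), goal (3,0), distance |1-3|+|3-0| = 5
Tile 11: at (2,0), goal (2,2), distance |2-2|+|0-2| = 2
Tile 12: at (2,1), goal (2,3), distance |2-2|+|1-3| = 2
Tile 1: at (2,2), goal (0,0), distance |2-0|+|2-0| = 4
Tile 15: at (2,3), goal (3,2), distance |2-3|+|3-2| = 2
Tile 14: at (3,0), goal (3,1), distance |3-3|+|0-1| = 1
Tile 10: at (3,1), goal (2,1), distance |3-2|+|1-1| = 1
Tile 9: at (3,2), goal (2,0), distance |3-2|+|2-0| = 3
Tile 7: at (3,3), goal (1,2), distance |3-1|+|3-2| = 3
Sum: 1 + 2 + 2 + 1 + 3 + 2 + 5 + 2 + 2 + 4 + 2 + 1 + 1 + 3 + 3 = 34

Answer: 34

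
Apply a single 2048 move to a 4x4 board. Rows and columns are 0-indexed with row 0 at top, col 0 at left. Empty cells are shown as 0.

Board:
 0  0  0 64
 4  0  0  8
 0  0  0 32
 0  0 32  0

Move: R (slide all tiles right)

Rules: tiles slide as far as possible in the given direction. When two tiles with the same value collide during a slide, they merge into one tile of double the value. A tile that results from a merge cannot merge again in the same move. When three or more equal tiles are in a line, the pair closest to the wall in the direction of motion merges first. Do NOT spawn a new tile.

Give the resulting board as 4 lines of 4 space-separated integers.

Answer:  0  0  0 64
 0  0  4  8
 0  0  0 32
 0  0  0 32

Derivation:
Slide right:
row 0: [0, 0, 0, 64] -> [0, 0, 0, 64]
row 1: [4, 0, 0, 8] -> [0, 0, 4, 8]
row 2: [0, 0, 0, 32] -> [0, 0, 0, 32]
row 3: [0, 0, 32, 0] -> [0, 0, 0, 32]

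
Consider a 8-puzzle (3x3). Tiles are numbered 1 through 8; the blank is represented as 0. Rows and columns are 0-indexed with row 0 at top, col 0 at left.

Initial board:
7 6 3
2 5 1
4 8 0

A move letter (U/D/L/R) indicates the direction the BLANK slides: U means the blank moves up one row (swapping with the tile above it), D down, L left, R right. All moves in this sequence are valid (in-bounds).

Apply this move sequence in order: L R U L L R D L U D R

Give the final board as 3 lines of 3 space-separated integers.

After move 1 (L):
7 6 3
2 5 1
4 0 8

After move 2 (R):
7 6 3
2 5 1
4 8 0

After move 3 (U):
7 6 3
2 5 0
4 8 1

After move 4 (L):
7 6 3
2 0 5
4 8 1

After move 5 (L):
7 6 3
0 2 5
4 8 1

After move 6 (R):
7 6 3
2 0 5
4 8 1

After move 7 (D):
7 6 3
2 8 5
4 0 1

After move 8 (L):
7 6 3
2 8 5
0 4 1

After move 9 (U):
7 6 3
0 8 5
2 4 1

After move 10 (D):
7 6 3
2 8 5
0 4 1

After move 11 (R):
7 6 3
2 8 5
4 0 1

Answer: 7 6 3
2 8 5
4 0 1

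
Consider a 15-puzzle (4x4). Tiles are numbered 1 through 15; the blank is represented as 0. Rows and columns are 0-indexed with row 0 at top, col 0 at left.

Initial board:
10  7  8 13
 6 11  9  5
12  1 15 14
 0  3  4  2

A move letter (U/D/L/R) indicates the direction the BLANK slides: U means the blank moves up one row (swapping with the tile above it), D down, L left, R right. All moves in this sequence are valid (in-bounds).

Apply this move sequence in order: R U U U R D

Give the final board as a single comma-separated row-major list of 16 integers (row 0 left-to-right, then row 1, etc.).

After move 1 (R):
10  7  8 13
 6 11  9  5
12  1 15 14
 3  0  4  2

After move 2 (U):
10  7  8 13
 6 11  9  5
12  0 15 14
 3  1  4  2

After move 3 (U):
10  7  8 13
 6  0  9  5
12 11 15 14
 3  1  4  2

After move 4 (U):
10  0  8 13
 6  7  9  5
12 11 15 14
 3  1  4  2

After move 5 (R):
10  8  0 13
 6  7  9  5
12 11 15 14
 3  1  4  2

After move 6 (D):
10  8  9 13
 6  7  0  5
12 11 15 14
 3  1  4  2

Answer: 10, 8, 9, 13, 6, 7, 0, 5, 12, 11, 15, 14, 3, 1, 4, 2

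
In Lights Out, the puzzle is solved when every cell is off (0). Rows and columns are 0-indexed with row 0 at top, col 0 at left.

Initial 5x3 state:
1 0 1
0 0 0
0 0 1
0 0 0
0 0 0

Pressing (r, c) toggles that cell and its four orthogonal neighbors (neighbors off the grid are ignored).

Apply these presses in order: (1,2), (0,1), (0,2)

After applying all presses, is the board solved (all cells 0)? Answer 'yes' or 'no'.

After press 1 at (1,2):
1 0 0
0 1 1
0 0 0
0 0 0
0 0 0

After press 2 at (0,1):
0 1 1
0 0 1
0 0 0
0 0 0
0 0 0

After press 3 at (0,2):
0 0 0
0 0 0
0 0 0
0 0 0
0 0 0

Lights still on: 0

Answer: yes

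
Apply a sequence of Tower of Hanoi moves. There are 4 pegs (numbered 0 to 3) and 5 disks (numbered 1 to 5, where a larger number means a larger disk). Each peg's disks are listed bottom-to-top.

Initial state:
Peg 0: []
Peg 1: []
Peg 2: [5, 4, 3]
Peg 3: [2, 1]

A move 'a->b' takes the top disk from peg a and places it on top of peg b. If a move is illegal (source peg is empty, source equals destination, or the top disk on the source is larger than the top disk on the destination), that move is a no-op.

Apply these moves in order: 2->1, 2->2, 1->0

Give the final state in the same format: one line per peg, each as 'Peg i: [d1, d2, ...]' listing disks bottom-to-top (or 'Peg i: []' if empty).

After move 1 (2->1):
Peg 0: []
Peg 1: [3]
Peg 2: [5, 4]
Peg 3: [2, 1]

After move 2 (2->2):
Peg 0: []
Peg 1: [3]
Peg 2: [5, 4]
Peg 3: [2, 1]

After move 3 (1->0):
Peg 0: [3]
Peg 1: []
Peg 2: [5, 4]
Peg 3: [2, 1]

Answer: Peg 0: [3]
Peg 1: []
Peg 2: [5, 4]
Peg 3: [2, 1]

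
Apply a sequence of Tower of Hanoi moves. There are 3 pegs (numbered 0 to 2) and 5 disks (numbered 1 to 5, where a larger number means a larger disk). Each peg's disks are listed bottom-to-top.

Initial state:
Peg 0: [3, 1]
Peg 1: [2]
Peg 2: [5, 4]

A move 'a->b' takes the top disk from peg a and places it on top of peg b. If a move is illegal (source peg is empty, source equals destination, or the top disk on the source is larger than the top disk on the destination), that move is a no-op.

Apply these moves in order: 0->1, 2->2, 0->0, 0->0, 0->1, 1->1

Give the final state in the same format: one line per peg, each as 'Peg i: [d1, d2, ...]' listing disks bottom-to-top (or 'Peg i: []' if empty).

Answer: Peg 0: [3]
Peg 1: [2, 1]
Peg 2: [5, 4]

Derivation:
After move 1 (0->1):
Peg 0: [3]
Peg 1: [2, 1]
Peg 2: [5, 4]

After move 2 (2->2):
Peg 0: [3]
Peg 1: [2, 1]
Peg 2: [5, 4]

After move 3 (0->0):
Peg 0: [3]
Peg 1: [2, 1]
Peg 2: [5, 4]

After move 4 (0->0):
Peg 0: [3]
Peg 1: [2, 1]
Peg 2: [5, 4]

After move 5 (0->1):
Peg 0: [3]
Peg 1: [2, 1]
Peg 2: [5, 4]

After move 6 (1->1):
Peg 0: [3]
Peg 1: [2, 1]
Peg 2: [5, 4]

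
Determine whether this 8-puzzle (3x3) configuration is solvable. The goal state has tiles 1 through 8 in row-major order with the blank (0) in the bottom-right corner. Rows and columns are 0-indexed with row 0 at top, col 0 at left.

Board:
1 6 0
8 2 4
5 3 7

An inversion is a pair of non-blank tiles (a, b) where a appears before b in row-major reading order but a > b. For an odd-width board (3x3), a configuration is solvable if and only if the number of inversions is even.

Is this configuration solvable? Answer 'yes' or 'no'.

Answer: no

Derivation:
Inversions (pairs i<j in row-major order where tile[i] > tile[j] > 0): 11
11 is odd, so the puzzle is not solvable.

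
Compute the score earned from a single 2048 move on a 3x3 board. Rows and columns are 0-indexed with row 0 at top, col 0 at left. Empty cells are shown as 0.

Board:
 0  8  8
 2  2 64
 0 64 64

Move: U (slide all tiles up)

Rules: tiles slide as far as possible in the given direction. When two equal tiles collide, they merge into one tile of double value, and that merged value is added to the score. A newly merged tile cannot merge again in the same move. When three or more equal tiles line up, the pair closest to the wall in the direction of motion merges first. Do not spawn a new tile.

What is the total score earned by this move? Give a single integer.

Slide up:
col 0: [0, 2, 0] -> [2, 0, 0]  score +0 (running 0)
col 1: [8, 2, 64] -> [8, 2, 64]  score +0 (running 0)
col 2: [8, 64, 64] -> [8, 128, 0]  score +128 (running 128)
Board after move:
  2   8   8
  0   2 128
  0  64   0

Answer: 128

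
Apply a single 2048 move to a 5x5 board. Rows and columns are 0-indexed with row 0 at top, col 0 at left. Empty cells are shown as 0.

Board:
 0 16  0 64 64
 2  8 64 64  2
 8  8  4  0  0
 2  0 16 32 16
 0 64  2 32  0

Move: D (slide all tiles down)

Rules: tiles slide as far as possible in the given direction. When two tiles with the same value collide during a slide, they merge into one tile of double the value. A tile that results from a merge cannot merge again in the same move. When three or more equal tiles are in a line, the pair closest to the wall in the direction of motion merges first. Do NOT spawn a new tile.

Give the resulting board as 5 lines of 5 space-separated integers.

Answer:   0   0   0   0   0
  0   0  64   0   0
  2  16   4   0  64
  8  16  16 128   2
  2  64   2  64  16

Derivation:
Slide down:
col 0: [0, 2, 8, 2, 0] -> [0, 0, 2, 8, 2]
col 1: [16, 8, 8, 0, 64] -> [0, 0, 16, 16, 64]
col 2: [0, 64, 4, 16, 2] -> [0, 64, 4, 16, 2]
col 3: [64, 64, 0, 32, 32] -> [0, 0, 0, 128, 64]
col 4: [64, 2, 0, 16, 0] -> [0, 0, 64, 2, 16]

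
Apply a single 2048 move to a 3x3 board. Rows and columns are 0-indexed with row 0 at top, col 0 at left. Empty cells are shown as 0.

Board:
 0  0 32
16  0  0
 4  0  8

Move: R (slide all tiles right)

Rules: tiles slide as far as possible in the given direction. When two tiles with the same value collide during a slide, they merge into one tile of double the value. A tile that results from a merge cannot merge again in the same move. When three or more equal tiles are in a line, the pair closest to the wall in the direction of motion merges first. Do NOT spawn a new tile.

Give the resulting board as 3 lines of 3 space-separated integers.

Slide right:
row 0: [0, 0, 32] -> [0, 0, 32]
row 1: [16, 0, 0] -> [0, 0, 16]
row 2: [4, 0, 8] -> [0, 4, 8]

Answer:  0  0 32
 0  0 16
 0  4  8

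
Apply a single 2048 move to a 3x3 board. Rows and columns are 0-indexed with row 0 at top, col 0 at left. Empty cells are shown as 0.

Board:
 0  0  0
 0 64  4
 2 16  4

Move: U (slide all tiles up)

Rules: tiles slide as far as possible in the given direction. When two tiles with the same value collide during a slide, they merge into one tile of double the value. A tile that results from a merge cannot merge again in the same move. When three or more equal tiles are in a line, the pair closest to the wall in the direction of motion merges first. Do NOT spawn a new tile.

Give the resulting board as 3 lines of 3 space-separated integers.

Slide up:
col 0: [0, 0, 2] -> [2, 0, 0]
col 1: [0, 64, 16] -> [64, 16, 0]
col 2: [0, 4, 4] -> [8, 0, 0]

Answer:  2 64  8
 0 16  0
 0  0  0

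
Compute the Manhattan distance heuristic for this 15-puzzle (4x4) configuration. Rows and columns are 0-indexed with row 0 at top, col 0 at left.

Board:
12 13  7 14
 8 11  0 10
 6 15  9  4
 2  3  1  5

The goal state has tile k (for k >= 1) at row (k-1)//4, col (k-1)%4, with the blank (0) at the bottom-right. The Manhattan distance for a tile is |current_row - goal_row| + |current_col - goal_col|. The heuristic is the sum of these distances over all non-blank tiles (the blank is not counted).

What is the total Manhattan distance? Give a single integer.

Answer: 49

Derivation:
Tile 12: at (0,0), goal (2,3), distance |0-2|+|0-3| = 5
Tile 13: at (0,1), goal (3,0), distance |0-3|+|1-0| = 4
Tile 7: at (0,2), goal (1,2), distance |0-1|+|2-2| = 1
Tile 14: at (0,3), goal (3,1), distance |0-3|+|3-1| = 5
Tile 8: at (1,0), goal (1,3), distance |1-1|+|0-3| = 3
Tile 11: at (1,1), goal (2,2), distance |1-2|+|1-2| = 2
Tile 10: at (1,3), goal (2,1), distance |1-2|+|3-1| = 3
Tile 6: at (2,0), goal (1,1), distance |2-1|+|0-1| = 2
Tile 15: at (2,1), goal (3,2), distance |2-3|+|1-2| = 2
Tile 9: at (2,2), goal (2,0), distance |2-2|+|2-0| = 2
Tile 4: at (2,3), goal (0,3), distance |2-0|+|3-3| = 2
Tile 2: at (3,0), goal (0,1), distance |3-0|+|0-1| = 4
Tile 3: at (3,1), goal (0,2), distance |3-0|+|1-2| = 4
Tile 1: at (3,2), goal (0,0), distance |3-0|+|2-0| = 5
Tile 5: at (3,3), goal (1,0), distance |3-1|+|3-0| = 5
Sum: 5 + 4 + 1 + 5 + 3 + 2 + 3 + 2 + 2 + 2 + 2 + 4 + 4 + 5 + 5 = 49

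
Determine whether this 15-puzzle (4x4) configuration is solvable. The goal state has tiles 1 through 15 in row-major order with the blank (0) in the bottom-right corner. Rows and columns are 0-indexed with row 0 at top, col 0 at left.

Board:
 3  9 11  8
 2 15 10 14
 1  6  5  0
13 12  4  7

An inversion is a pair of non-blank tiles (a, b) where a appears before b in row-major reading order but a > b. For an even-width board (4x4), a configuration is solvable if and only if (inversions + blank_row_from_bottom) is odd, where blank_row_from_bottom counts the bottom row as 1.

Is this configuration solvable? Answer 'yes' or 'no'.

Inversions: 53
Blank is in row 2 (0-indexed from top), which is row 2 counting from the bottom (bottom = 1).
53 + 2 = 55, which is odd, so the puzzle is solvable.

Answer: yes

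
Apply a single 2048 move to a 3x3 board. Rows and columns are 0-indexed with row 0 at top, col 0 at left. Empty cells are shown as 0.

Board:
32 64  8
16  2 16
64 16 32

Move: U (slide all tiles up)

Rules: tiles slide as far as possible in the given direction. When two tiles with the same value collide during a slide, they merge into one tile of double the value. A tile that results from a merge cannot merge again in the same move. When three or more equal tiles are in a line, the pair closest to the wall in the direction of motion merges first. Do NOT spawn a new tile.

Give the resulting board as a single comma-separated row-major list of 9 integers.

Slide up:
col 0: [32, 16, 64] -> [32, 16, 64]
col 1: [64, 2, 16] -> [64, 2, 16]
col 2: [8, 16, 32] -> [8, 16, 32]

Answer: 32, 64, 8, 16, 2, 16, 64, 16, 32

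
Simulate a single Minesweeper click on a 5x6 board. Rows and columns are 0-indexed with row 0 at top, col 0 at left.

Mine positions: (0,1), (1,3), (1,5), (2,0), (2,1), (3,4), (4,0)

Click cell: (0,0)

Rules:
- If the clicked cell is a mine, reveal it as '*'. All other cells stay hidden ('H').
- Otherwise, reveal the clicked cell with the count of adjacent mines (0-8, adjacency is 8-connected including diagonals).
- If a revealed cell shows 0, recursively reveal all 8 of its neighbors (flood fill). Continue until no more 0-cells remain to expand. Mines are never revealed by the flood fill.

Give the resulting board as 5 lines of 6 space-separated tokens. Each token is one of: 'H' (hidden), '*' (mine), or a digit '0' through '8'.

1 H H H H H
H H H H H H
H H H H H H
H H H H H H
H H H H H H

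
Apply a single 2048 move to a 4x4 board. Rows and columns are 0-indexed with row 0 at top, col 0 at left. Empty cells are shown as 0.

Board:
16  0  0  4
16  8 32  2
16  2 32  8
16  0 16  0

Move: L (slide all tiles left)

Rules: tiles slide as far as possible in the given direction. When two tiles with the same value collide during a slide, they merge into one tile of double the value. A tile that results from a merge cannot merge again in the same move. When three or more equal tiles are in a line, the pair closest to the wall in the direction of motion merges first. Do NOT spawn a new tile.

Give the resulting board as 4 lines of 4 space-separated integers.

Answer: 16  4  0  0
16  8 32  2
16  2 32  8
32  0  0  0

Derivation:
Slide left:
row 0: [16, 0, 0, 4] -> [16, 4, 0, 0]
row 1: [16, 8, 32, 2] -> [16, 8, 32, 2]
row 2: [16, 2, 32, 8] -> [16, 2, 32, 8]
row 3: [16, 0, 16, 0] -> [32, 0, 0, 0]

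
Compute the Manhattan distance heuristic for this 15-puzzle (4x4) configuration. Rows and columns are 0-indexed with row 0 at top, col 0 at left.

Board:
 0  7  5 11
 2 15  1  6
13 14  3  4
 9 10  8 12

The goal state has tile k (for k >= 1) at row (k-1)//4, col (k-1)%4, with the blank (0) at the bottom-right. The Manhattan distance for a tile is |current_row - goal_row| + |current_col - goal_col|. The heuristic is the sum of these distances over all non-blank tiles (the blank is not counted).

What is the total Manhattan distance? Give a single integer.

Answer: 30

Derivation:
Tile 7: (0,1)->(1,2) = 2
Tile 5: (0,2)->(1,0) = 3
Tile 11: (0,3)->(2,2) = 3
Tile 2: (1,0)->(0,1) = 2
Tile 15: (1,1)->(3,2) = 3
Tile 1: (1,2)->(0,0) = 3
Tile 6: (1,3)->(1,1) = 2
Tile 13: (2,0)->(3,0) = 1
Tile 14: (2,1)->(3,1) = 1
Tile 3: (2,2)->(0,2) = 2
Tile 4: (2,3)->(0,3) = 2
Tile 9: (3,0)->(2,0) = 1
Tile 10: (3,1)->(2,1) = 1
Tile 8: (3,2)->(1,3) = 3
Tile 12: (3,3)->(2,3) = 1
Sum: 2 + 3 + 3 + 2 + 3 + 3 + 2 + 1 + 1 + 2 + 2 + 1 + 1 + 3 + 1 = 30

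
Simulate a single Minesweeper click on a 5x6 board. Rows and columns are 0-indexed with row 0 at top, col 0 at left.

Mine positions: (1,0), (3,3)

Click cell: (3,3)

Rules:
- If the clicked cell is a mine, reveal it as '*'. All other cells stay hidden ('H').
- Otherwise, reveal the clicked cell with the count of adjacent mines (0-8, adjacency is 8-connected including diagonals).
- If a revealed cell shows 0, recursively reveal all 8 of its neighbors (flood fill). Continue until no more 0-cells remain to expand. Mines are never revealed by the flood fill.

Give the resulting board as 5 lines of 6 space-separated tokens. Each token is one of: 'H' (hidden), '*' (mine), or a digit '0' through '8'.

H H H H H H
H H H H H H
H H H H H H
H H H * H H
H H H H H H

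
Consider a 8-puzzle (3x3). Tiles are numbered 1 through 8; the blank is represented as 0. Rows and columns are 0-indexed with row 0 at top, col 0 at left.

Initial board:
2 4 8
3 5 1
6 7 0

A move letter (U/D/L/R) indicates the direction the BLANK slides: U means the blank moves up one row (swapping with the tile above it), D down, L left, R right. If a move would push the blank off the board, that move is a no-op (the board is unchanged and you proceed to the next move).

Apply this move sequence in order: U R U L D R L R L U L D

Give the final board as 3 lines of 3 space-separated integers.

After move 1 (U):
2 4 8
3 5 0
6 7 1

After move 2 (R):
2 4 8
3 5 0
6 7 1

After move 3 (U):
2 4 0
3 5 8
6 7 1

After move 4 (L):
2 0 4
3 5 8
6 7 1

After move 5 (D):
2 5 4
3 0 8
6 7 1

After move 6 (R):
2 5 4
3 8 0
6 7 1

After move 7 (L):
2 5 4
3 0 8
6 7 1

After move 8 (R):
2 5 4
3 8 0
6 7 1

After move 9 (L):
2 5 4
3 0 8
6 7 1

After move 10 (U):
2 0 4
3 5 8
6 7 1

After move 11 (L):
0 2 4
3 5 8
6 7 1

After move 12 (D):
3 2 4
0 5 8
6 7 1

Answer: 3 2 4
0 5 8
6 7 1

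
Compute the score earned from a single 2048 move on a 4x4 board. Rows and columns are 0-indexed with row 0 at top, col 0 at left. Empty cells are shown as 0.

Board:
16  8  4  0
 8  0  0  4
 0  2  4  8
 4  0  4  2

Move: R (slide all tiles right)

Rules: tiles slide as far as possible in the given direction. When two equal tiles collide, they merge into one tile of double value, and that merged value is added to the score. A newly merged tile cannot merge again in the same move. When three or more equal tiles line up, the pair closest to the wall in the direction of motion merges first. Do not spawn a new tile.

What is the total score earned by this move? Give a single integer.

Answer: 8

Derivation:
Slide right:
row 0: [16, 8, 4, 0] -> [0, 16, 8, 4]  score +0 (running 0)
row 1: [8, 0, 0, 4] -> [0, 0, 8, 4]  score +0 (running 0)
row 2: [0, 2, 4, 8] -> [0, 2, 4, 8]  score +0 (running 0)
row 3: [4, 0, 4, 2] -> [0, 0, 8, 2]  score +8 (running 8)
Board after move:
 0 16  8  4
 0  0  8  4
 0  2  4  8
 0  0  8  2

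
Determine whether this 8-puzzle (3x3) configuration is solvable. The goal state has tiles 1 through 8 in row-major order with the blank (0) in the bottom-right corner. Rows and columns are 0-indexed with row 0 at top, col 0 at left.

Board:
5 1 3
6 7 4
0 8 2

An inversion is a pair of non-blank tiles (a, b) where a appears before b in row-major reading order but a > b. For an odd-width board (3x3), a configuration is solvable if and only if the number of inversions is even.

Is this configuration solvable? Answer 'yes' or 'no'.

Answer: no

Derivation:
Inversions (pairs i<j in row-major order where tile[i] > tile[j] > 0): 11
11 is odd, so the puzzle is not solvable.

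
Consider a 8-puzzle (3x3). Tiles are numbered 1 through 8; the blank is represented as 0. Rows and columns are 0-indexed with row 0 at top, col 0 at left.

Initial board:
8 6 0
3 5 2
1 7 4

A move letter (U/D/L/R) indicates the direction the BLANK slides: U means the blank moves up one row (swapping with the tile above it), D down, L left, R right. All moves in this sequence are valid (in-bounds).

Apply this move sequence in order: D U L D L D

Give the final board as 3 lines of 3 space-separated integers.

Answer: 8 5 6
1 3 2
0 7 4

Derivation:
After move 1 (D):
8 6 2
3 5 0
1 7 4

After move 2 (U):
8 6 0
3 5 2
1 7 4

After move 3 (L):
8 0 6
3 5 2
1 7 4

After move 4 (D):
8 5 6
3 0 2
1 7 4

After move 5 (L):
8 5 6
0 3 2
1 7 4

After move 6 (D):
8 5 6
1 3 2
0 7 4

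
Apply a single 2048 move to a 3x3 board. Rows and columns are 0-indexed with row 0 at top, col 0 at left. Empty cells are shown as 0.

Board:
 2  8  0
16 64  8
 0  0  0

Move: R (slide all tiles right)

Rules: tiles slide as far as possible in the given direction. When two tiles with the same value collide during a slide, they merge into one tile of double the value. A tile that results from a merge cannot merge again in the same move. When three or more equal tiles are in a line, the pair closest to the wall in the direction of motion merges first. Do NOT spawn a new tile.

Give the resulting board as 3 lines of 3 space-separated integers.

Answer:  0  2  8
16 64  8
 0  0  0

Derivation:
Slide right:
row 0: [2, 8, 0] -> [0, 2, 8]
row 1: [16, 64, 8] -> [16, 64, 8]
row 2: [0, 0, 0] -> [0, 0, 0]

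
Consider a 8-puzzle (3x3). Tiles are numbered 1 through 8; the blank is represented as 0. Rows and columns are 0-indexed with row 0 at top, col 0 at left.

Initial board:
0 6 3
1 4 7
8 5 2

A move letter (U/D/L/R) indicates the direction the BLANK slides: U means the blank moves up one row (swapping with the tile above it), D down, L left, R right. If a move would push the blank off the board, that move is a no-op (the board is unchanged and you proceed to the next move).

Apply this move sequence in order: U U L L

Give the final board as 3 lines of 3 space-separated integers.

After move 1 (U):
0 6 3
1 4 7
8 5 2

After move 2 (U):
0 6 3
1 4 7
8 5 2

After move 3 (L):
0 6 3
1 4 7
8 5 2

After move 4 (L):
0 6 3
1 4 7
8 5 2

Answer: 0 6 3
1 4 7
8 5 2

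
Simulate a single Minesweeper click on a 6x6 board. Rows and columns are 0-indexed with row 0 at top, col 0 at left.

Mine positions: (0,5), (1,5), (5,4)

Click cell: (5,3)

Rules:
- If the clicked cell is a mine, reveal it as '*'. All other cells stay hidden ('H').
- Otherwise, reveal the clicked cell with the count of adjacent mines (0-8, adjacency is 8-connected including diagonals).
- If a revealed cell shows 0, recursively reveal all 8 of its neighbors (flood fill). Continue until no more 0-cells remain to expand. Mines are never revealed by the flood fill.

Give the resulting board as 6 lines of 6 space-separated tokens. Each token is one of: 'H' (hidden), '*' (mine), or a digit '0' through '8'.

H H H H H H
H H H H H H
H H H H H H
H H H H H H
H H H H H H
H H H 1 H H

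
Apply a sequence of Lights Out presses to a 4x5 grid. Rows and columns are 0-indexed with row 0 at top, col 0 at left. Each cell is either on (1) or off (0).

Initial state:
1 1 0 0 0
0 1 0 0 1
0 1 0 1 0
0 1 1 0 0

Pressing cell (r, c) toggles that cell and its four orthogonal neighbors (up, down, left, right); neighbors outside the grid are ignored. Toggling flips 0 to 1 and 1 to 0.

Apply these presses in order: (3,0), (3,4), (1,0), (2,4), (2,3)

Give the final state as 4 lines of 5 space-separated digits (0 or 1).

After press 1 at (3,0):
1 1 0 0 0
0 1 0 0 1
1 1 0 1 0
1 0 1 0 0

After press 2 at (3,4):
1 1 0 0 0
0 1 0 0 1
1 1 0 1 1
1 0 1 1 1

After press 3 at (1,0):
0 1 0 0 0
1 0 0 0 1
0 1 0 1 1
1 0 1 1 1

After press 4 at (2,4):
0 1 0 0 0
1 0 0 0 0
0 1 0 0 0
1 0 1 1 0

After press 5 at (2,3):
0 1 0 0 0
1 0 0 1 0
0 1 1 1 1
1 0 1 0 0

Answer: 0 1 0 0 0
1 0 0 1 0
0 1 1 1 1
1 0 1 0 0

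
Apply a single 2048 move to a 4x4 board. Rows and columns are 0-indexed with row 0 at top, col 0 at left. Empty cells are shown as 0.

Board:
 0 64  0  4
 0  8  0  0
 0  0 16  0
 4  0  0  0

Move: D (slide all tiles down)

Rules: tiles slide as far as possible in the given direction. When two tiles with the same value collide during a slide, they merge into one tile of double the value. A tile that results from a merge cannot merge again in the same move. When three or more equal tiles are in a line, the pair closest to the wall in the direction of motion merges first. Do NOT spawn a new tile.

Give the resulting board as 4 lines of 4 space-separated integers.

Answer:  0  0  0  0
 0  0  0  0
 0 64  0  0
 4  8 16  4

Derivation:
Slide down:
col 0: [0, 0, 0, 4] -> [0, 0, 0, 4]
col 1: [64, 8, 0, 0] -> [0, 0, 64, 8]
col 2: [0, 0, 16, 0] -> [0, 0, 0, 16]
col 3: [4, 0, 0, 0] -> [0, 0, 0, 4]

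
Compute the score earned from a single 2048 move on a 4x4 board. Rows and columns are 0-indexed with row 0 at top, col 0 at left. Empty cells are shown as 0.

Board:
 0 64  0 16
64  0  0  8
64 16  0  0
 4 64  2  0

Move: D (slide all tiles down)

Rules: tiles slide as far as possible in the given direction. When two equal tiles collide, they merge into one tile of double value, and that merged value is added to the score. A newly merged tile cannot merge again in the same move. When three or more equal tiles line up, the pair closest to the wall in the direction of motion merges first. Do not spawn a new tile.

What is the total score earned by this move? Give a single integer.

Answer: 128

Derivation:
Slide down:
col 0: [0, 64, 64, 4] -> [0, 0, 128, 4]  score +128 (running 128)
col 1: [64, 0, 16, 64] -> [0, 64, 16, 64]  score +0 (running 128)
col 2: [0, 0, 0, 2] -> [0, 0, 0, 2]  score +0 (running 128)
col 3: [16, 8, 0, 0] -> [0, 0, 16, 8]  score +0 (running 128)
Board after move:
  0   0   0   0
  0  64   0   0
128  16   0  16
  4  64   2   8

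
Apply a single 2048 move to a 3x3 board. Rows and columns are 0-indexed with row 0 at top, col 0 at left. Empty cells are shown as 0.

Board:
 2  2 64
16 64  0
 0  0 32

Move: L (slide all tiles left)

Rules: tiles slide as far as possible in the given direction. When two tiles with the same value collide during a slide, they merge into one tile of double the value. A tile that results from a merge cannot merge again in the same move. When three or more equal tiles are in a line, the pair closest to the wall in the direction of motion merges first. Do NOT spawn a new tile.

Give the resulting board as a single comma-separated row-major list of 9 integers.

Slide left:
row 0: [2, 2, 64] -> [4, 64, 0]
row 1: [16, 64, 0] -> [16, 64, 0]
row 2: [0, 0, 32] -> [32, 0, 0]

Answer: 4, 64, 0, 16, 64, 0, 32, 0, 0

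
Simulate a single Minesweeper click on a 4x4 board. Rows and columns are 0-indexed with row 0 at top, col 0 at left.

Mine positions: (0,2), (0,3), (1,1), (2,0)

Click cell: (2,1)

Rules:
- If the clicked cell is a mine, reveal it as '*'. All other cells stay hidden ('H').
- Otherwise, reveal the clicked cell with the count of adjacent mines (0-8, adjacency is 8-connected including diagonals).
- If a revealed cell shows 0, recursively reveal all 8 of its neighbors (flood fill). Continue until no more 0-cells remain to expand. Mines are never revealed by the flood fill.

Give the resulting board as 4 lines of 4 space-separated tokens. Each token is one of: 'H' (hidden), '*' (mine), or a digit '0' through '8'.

H H H H
H H H H
H 2 H H
H H H H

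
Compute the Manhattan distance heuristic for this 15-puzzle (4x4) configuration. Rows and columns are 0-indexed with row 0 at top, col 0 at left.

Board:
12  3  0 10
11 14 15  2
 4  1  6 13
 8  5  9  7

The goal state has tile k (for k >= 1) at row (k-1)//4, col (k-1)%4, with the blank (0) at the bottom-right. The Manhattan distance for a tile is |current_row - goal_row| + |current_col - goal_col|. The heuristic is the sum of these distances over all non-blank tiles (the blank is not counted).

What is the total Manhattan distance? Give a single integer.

Answer: 48

Derivation:
Tile 12: (0,0)->(2,3) = 5
Tile 3: (0,1)->(0,2) = 1
Tile 10: (0,3)->(2,1) = 4
Tile 11: (1,0)->(2,2) = 3
Tile 14: (1,1)->(3,1) = 2
Tile 15: (1,2)->(3,2) = 2
Tile 2: (1,3)->(0,1) = 3
Tile 4: (2,0)->(0,3) = 5
Tile 1: (2,1)->(0,0) = 3
Tile 6: (2,2)->(1,1) = 2
Tile 13: (2,3)->(3,0) = 4
Tile 8: (3,0)->(1,3) = 5
Tile 5: (3,1)->(1,0) = 3
Tile 9: (3,2)->(2,0) = 3
Tile 7: (3,3)->(1,2) = 3
Sum: 5 + 1 + 4 + 3 + 2 + 2 + 3 + 5 + 3 + 2 + 4 + 5 + 3 + 3 + 3 = 48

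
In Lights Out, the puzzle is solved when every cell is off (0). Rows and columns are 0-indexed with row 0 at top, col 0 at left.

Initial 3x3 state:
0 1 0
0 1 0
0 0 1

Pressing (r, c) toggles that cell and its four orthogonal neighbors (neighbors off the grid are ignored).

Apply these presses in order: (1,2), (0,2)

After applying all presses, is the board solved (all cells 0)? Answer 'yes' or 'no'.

After press 1 at (1,2):
0 1 1
0 0 1
0 0 0

After press 2 at (0,2):
0 0 0
0 0 0
0 0 0

Lights still on: 0

Answer: yes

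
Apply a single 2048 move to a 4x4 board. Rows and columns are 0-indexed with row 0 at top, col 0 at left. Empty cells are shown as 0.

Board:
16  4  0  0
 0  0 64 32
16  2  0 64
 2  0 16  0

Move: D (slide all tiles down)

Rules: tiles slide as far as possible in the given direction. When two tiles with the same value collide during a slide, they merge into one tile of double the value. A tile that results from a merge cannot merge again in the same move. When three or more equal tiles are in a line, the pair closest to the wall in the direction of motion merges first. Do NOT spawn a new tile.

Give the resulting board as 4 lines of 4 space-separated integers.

Answer:  0  0  0  0
 0  0  0  0
32  4 64 32
 2  2 16 64

Derivation:
Slide down:
col 0: [16, 0, 16, 2] -> [0, 0, 32, 2]
col 1: [4, 0, 2, 0] -> [0, 0, 4, 2]
col 2: [0, 64, 0, 16] -> [0, 0, 64, 16]
col 3: [0, 32, 64, 0] -> [0, 0, 32, 64]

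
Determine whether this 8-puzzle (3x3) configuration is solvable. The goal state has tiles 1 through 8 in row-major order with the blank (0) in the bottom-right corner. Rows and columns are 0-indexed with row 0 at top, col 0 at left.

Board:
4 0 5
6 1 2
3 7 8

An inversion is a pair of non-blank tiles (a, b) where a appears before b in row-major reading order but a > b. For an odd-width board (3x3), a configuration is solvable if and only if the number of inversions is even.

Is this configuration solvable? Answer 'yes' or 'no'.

Answer: no

Derivation:
Inversions (pairs i<j in row-major order where tile[i] > tile[j] > 0): 9
9 is odd, so the puzzle is not solvable.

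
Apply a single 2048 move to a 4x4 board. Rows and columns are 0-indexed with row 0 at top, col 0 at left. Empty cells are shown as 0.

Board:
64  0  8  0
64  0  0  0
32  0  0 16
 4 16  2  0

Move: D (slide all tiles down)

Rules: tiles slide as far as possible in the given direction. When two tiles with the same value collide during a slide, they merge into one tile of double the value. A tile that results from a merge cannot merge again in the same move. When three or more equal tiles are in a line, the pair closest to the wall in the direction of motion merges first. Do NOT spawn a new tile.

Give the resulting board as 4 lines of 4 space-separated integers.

Slide down:
col 0: [64, 64, 32, 4] -> [0, 128, 32, 4]
col 1: [0, 0, 0, 16] -> [0, 0, 0, 16]
col 2: [8, 0, 0, 2] -> [0, 0, 8, 2]
col 3: [0, 0, 16, 0] -> [0, 0, 0, 16]

Answer:   0   0   0   0
128   0   0   0
 32   0   8   0
  4  16   2  16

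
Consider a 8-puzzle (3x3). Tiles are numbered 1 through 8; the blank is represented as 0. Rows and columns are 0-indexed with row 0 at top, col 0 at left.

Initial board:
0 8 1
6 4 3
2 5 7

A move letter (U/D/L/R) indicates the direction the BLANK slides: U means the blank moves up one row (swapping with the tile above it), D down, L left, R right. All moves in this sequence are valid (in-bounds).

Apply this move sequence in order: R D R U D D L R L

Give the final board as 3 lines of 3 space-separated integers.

Answer: 8 4 1
6 3 7
2 0 5

Derivation:
After move 1 (R):
8 0 1
6 4 3
2 5 7

After move 2 (D):
8 4 1
6 0 3
2 5 7

After move 3 (R):
8 4 1
6 3 0
2 5 7

After move 4 (U):
8 4 0
6 3 1
2 5 7

After move 5 (D):
8 4 1
6 3 0
2 5 7

After move 6 (D):
8 4 1
6 3 7
2 5 0

After move 7 (L):
8 4 1
6 3 7
2 0 5

After move 8 (R):
8 4 1
6 3 7
2 5 0

After move 9 (L):
8 4 1
6 3 7
2 0 5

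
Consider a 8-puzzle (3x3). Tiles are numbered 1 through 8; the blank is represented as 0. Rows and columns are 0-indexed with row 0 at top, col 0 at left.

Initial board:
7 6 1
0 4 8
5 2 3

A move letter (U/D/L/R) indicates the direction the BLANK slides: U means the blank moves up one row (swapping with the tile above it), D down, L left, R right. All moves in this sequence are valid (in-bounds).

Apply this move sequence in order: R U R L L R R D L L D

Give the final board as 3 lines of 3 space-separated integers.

After move 1 (R):
7 6 1
4 0 8
5 2 3

After move 2 (U):
7 0 1
4 6 8
5 2 3

After move 3 (R):
7 1 0
4 6 8
5 2 3

After move 4 (L):
7 0 1
4 6 8
5 2 3

After move 5 (L):
0 7 1
4 6 8
5 2 3

After move 6 (R):
7 0 1
4 6 8
5 2 3

After move 7 (R):
7 1 0
4 6 8
5 2 3

After move 8 (D):
7 1 8
4 6 0
5 2 3

After move 9 (L):
7 1 8
4 0 6
5 2 3

After move 10 (L):
7 1 8
0 4 6
5 2 3

After move 11 (D):
7 1 8
5 4 6
0 2 3

Answer: 7 1 8
5 4 6
0 2 3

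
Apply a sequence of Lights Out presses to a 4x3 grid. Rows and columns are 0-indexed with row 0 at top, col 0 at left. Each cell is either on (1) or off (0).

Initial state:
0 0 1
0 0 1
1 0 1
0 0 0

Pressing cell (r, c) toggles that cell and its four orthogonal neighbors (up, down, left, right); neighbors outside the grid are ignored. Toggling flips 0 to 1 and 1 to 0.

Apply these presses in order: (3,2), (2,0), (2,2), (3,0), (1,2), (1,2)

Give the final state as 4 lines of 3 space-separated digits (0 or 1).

After press 1 at (3,2):
0 0 1
0 0 1
1 0 0
0 1 1

After press 2 at (2,0):
0 0 1
1 0 1
0 1 0
1 1 1

After press 3 at (2,2):
0 0 1
1 0 0
0 0 1
1 1 0

After press 4 at (3,0):
0 0 1
1 0 0
1 0 1
0 0 0

After press 5 at (1,2):
0 0 0
1 1 1
1 0 0
0 0 0

After press 6 at (1,2):
0 0 1
1 0 0
1 0 1
0 0 0

Answer: 0 0 1
1 0 0
1 0 1
0 0 0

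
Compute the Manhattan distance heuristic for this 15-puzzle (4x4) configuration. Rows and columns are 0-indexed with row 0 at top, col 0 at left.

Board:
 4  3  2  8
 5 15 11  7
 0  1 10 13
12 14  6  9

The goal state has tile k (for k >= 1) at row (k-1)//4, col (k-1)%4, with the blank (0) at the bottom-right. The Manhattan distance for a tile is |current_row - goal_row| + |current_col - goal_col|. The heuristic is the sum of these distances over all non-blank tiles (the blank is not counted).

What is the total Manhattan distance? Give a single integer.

Tile 4: at (0,0), goal (0,3), distance |0-0|+|0-3| = 3
Tile 3: at (0,1), goal (0,2), distance |0-0|+|1-2| = 1
Tile 2: at (0,2), goal (0,1), distance |0-0|+|2-1| = 1
Tile 8: at (0,3), goal (1,3), distance |0-1|+|3-3| = 1
Tile 5: at (1,0), goal (1,0), distance |1-1|+|0-0| = 0
Tile 15: at (1,1), goal (3,2), distance |1-3|+|1-2| = 3
Tile 11: at (1,2), goal (2,2), distance |1-2|+|2-2| = 1
Tile 7: at (1,3), goal (1,2), distance |1-1|+|3-2| = 1
Tile 1: at (2,1), goal (0,0), distance |2-0|+|1-0| = 3
Tile 10: at (2,2), goal (2,1), distance |2-2|+|2-1| = 1
Tile 13: at (2,3), goal (3,0), distance |2-3|+|3-0| = 4
Tile 12: at (3,0), goal (2,3), distance |3-2|+|0-3| = 4
Tile 14: at (3,1), goal (3,1), distance |3-3|+|1-1| = 0
Tile 6: at (3,2), goal (1,1), distance |3-1|+|2-1| = 3
Tile 9: at (3,3), goal (2,0), distance |3-2|+|3-0| = 4
Sum: 3 + 1 + 1 + 1 + 0 + 3 + 1 + 1 + 3 + 1 + 4 + 4 + 0 + 3 + 4 = 30

Answer: 30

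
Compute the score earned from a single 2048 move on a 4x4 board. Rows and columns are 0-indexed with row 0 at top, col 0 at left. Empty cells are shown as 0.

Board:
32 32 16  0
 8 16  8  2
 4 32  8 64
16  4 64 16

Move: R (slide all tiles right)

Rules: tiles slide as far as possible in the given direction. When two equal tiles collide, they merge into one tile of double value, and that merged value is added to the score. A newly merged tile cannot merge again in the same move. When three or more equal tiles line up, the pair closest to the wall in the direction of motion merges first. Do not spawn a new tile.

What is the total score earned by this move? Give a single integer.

Answer: 64

Derivation:
Slide right:
row 0: [32, 32, 16, 0] -> [0, 0, 64, 16]  score +64 (running 64)
row 1: [8, 16, 8, 2] -> [8, 16, 8, 2]  score +0 (running 64)
row 2: [4, 32, 8, 64] -> [4, 32, 8, 64]  score +0 (running 64)
row 3: [16, 4, 64, 16] -> [16, 4, 64, 16]  score +0 (running 64)
Board after move:
 0  0 64 16
 8 16  8  2
 4 32  8 64
16  4 64 16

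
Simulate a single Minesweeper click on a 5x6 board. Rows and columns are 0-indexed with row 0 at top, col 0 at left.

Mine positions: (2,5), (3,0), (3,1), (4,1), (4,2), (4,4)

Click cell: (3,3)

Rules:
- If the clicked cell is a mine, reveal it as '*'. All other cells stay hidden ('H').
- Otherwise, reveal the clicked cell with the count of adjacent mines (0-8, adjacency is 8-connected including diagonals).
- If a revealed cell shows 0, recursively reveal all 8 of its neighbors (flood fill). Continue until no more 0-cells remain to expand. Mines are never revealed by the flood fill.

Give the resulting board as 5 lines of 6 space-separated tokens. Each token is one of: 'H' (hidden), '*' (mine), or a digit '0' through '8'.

H H H H H H
H H H H H H
H H H H H H
H H H 2 H H
H H H H H H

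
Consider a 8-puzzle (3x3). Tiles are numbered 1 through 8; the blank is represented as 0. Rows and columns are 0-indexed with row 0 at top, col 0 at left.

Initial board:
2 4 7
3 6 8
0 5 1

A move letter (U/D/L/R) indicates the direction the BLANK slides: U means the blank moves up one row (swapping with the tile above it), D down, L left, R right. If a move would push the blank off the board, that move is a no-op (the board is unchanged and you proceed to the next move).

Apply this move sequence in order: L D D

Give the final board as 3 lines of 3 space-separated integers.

Answer: 2 4 7
3 6 8
0 5 1

Derivation:
After move 1 (L):
2 4 7
3 6 8
0 5 1

After move 2 (D):
2 4 7
3 6 8
0 5 1

After move 3 (D):
2 4 7
3 6 8
0 5 1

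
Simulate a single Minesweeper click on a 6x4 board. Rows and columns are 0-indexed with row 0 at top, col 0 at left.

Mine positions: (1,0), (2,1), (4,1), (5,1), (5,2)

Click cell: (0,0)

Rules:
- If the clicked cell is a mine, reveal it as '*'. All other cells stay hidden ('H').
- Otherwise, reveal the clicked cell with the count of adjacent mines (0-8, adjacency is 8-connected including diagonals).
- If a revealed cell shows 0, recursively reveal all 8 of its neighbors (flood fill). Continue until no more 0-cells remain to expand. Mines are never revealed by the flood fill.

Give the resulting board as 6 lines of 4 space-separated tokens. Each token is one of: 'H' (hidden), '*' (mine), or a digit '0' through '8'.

1 H H H
H H H H
H H H H
H H H H
H H H H
H H H H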